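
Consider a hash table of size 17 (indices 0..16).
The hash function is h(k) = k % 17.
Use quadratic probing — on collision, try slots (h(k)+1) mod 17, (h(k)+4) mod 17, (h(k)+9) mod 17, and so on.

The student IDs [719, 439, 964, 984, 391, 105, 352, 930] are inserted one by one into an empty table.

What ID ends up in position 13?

719 hashes to 5; slot 5 is free => place at 5.
439 hashes to 14; slot 14 is free => place at 14.
964 hashes to 12; slot 12 is free => place at 12.
984 hashes to 15; slot 15 is free => place at 15.
391 hashes to 0; slot 0 is free => place at 0.
105 hashes to 3; slot 3 is free => place at 3.
352 hashes to 12; 12 taken => place at 13.
930 hashes to 12; 12,13 taken => place at 16.
Table: [391, ∅, ∅, 105, ∅, 719, ∅, ∅, ∅, ∅, ∅, ∅, 964, 352, 439, 984, 930]

352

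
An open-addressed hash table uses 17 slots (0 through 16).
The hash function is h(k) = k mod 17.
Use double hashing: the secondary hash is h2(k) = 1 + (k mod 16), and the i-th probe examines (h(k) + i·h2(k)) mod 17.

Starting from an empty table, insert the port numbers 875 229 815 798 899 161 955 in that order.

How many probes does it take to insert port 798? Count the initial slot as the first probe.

3

Insert 875: h=8, slot 8 empty -> index 8.
Insert 229: h=8, h2=6, slot 8 occupied -> index 14.
Insert 815: h=16, slot 16 empty -> index 16.
Insert 798: h=16, h2=15, slots 16,14 occupied -> index 12.
Insert 899: h=15, slot 15 empty -> index 15.
Insert 161: h=8, h2=2, slot 8 occupied -> index 10.
Insert 955: h=3, slot 3 empty -> index 3.
Table: [_, _, _, 955, _, _, _, _, 875, _, 161, _, 798, _, 229, 899, 815]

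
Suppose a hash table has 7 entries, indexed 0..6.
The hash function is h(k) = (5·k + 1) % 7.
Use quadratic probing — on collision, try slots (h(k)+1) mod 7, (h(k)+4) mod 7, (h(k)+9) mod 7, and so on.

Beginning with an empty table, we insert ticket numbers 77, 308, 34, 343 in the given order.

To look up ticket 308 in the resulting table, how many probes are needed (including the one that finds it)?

2

77 hashes to 1; slot 1 is free -> place at 1.
308 hashes to 1; 1 taken -> place at 2.
34 hashes to 3; slot 3 is free -> place at 3.
343 hashes to 1; 1,2 taken -> place at 5.
Table: [—, 77, 308, 34, —, 343, —]
Lookup 308: h=1, probe 1,2 → found at 2.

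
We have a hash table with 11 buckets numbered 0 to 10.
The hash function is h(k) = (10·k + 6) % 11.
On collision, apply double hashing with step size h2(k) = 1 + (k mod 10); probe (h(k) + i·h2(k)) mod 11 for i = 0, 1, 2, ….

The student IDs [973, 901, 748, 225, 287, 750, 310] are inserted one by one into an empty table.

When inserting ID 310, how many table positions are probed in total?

Insert 973: h=1, slot 1 empty => index 1.
Insert 901: h=7, slot 7 empty => index 7.
Insert 748: h=6, slot 6 empty => index 6.
Insert 225: h=1, h2=6, slots 1,7 occupied => index 2.
Insert 287: h=5, slot 5 empty => index 5.
Insert 750: h=4, slot 4 empty => index 4.
Insert 310: h=4, h2=1, slots 4,5,6,7 occupied => index 8.
Table: [-, 973, 225, -, 750, 287, 748, 901, 310, -, -]

5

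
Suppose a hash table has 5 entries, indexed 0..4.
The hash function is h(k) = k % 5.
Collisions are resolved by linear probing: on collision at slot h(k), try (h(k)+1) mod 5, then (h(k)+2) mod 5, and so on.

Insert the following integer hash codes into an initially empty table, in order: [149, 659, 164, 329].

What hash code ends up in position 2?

Insert 149: h=4, slot 4 empty → index 4.
Insert 659: h=4, slot 4 occupied → index 0.
Insert 164: h=4, slots 4,0 occupied → index 1.
Insert 329: h=4, slots 4,0,1 occupied → index 2.
Table: [659, 164, 329, -, 149]

329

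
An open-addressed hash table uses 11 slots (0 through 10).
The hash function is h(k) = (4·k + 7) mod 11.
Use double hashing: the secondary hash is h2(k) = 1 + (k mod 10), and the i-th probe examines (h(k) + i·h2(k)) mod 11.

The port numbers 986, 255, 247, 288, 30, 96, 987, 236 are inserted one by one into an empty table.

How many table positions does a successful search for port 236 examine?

2

986 hashes to 2; slot 2 is free → place at 2.
255 hashes to 4; slot 4 is free → place at 4.
247 hashes to 5; slot 5 is free → place at 5.
288 hashes to 4, h2=9; 4,2 taken → place at 0.
30 hashes to 6; slot 6 is free → place at 6.
96 hashes to 6, h2=7; 6,2 taken → place at 9.
987 hashes to 6, h2=8; 6 taken → place at 3.
236 hashes to 5, h2=7; 5 taken → place at 1.
Table: [288, 236, 986, 987, 255, 247, 30, _, _, 96, _]
Lookup 236: h=5, h2=7, probe 5,1 → found at 1.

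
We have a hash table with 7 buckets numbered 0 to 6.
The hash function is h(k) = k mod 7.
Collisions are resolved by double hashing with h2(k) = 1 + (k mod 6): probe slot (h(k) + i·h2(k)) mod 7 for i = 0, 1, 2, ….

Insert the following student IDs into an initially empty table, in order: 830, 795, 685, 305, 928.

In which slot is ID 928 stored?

2

Insert 830: h=4, slot 4 empty → index 4.
Insert 795: h=4, h2=4, slot 4 occupied → index 1.
Insert 685: h=6, slot 6 empty → index 6.
Insert 305: h=4, h2=6, slot 4 occupied → index 3.
Insert 928: h=4, h2=5, slot 4 occupied → index 2.
Table: [., 795, 928, 305, 830, ., 685]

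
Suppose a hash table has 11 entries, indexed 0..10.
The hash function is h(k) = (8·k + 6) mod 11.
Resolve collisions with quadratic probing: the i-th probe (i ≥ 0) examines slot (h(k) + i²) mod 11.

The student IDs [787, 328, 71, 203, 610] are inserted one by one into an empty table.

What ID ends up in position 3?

787 hashes to 10; slot 10 is free → place at 10.
328 hashes to 1; slot 1 is free → place at 1.
71 hashes to 2; slot 2 is free → place at 2.
203 hashes to 2; 2 taken → place at 3.
610 hashes to 2; 2,3 taken → place at 6.
Table: [-, 328, 71, 203, -, -, 610, -, -, -, 787]

203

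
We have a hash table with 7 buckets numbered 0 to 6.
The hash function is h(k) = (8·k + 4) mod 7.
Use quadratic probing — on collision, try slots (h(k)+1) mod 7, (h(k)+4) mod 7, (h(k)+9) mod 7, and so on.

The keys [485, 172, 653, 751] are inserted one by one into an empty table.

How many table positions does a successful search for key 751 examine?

3

485 hashes to 6; slot 6 is free → place at 6.
172 hashes to 1; slot 1 is free → place at 1.
653 hashes to 6; 6 taken → place at 0.
751 hashes to 6; 6,0 taken → place at 3.
Table: [653, 172, -, 751, -, -, 485]
Lookup 751: h=6, probe 6,0,3 → found at 3.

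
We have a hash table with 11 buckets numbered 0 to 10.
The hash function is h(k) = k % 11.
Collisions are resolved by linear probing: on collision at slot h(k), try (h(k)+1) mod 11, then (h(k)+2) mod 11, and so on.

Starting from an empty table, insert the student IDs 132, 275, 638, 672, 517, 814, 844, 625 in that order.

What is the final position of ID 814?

5

132: h=0 => slot 0
275: h=0, probe 0,1 => slot 1
638: h=0, probe 0,1,2 => slot 2
672: h=1, probe 1,2,3 => slot 3
517: h=0, probe 0,1,2,3,4 => slot 4
814: h=0, probe 0,1,2,3,4,5 => slot 5
844: h=8 => slot 8
625: h=9 => slot 9
Table: [132, 275, 638, 672, 517, 814, -, -, 844, 625, -]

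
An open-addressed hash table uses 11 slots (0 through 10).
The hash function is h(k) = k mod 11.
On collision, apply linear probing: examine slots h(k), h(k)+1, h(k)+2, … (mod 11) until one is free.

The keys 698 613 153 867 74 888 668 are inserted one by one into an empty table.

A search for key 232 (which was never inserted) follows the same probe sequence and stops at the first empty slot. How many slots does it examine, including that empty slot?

Insert 698: h=5, slot 5 empty → index 5.
Insert 613: h=8, slot 8 empty → index 8.
Insert 153: h=10, slot 10 empty → index 10.
Insert 867: h=9, slot 9 empty → index 9.
Insert 74: h=8, slots 8,9,10 occupied → index 0.
Insert 888: h=8, slots 8,9,10,0 occupied → index 1.
Insert 668: h=8, slots 8,9,10,0,1 occupied → index 2.
Table: [74, 888, 668, ., ., 698, ., ., 613, 867, 153]
Lookup 232: h=1, probe 1,2,3 → slot 3 empty, not found.

3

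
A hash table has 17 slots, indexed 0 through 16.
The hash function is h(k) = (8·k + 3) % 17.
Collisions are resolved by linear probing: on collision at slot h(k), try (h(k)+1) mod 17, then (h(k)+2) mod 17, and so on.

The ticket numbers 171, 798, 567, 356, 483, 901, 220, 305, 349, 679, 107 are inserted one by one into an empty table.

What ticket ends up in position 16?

679

171: h=11 → slot 11
798: h=12 → slot 12
567: h=0 → slot 0
356: h=12, probe 12,13 → slot 13
483: h=8 → slot 8
901: h=3 → slot 3
220: h=12, probe 12,13,14 → slot 14
305: h=12, probe 12,13,14,15 → slot 15
349: h=7 → slot 7
679: h=12, probe 12,13,14,15,16 → slot 16
107: h=9 → slot 9
Table: [567, —, —, 901, —, —, —, 349, 483, 107, —, 171, 798, 356, 220, 305, 679]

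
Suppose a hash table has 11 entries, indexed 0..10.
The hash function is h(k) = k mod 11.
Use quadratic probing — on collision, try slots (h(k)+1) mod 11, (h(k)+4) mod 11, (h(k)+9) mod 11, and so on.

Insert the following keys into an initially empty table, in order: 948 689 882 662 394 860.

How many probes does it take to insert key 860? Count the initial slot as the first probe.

948: h=2 => slot 2
689: h=7 => slot 7
882: h=2, probe 2,3 => slot 3
662: h=2, probe 2,3,6 => slot 6
394: h=9 => slot 9
860: h=2, probe 2,3,6,0 => slot 0
Table: [860, —, 948, 882, —, —, 662, 689, —, 394, —]

4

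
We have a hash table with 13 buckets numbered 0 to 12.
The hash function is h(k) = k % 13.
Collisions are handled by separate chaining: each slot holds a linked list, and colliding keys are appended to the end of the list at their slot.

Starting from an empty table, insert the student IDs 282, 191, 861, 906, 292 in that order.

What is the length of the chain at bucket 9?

Insert 282: h=9, bucket 9 empty -> new chain.
Insert 191: h=9, bucket 9 nonempty -> append to chain.
Insert 861: h=3, bucket 3 empty -> new chain.
Insert 906: h=9, bucket 9 nonempty -> append to chain.
Insert 292: h=6, bucket 6 empty -> new chain.
Final buckets:
0: ∅
1: ∅
2: ∅
3: 861
4: ∅
5: ∅
6: 292
7: ∅
8: ∅
9: 282 -> 191 -> 906
10: ∅
11: ∅
12: ∅

3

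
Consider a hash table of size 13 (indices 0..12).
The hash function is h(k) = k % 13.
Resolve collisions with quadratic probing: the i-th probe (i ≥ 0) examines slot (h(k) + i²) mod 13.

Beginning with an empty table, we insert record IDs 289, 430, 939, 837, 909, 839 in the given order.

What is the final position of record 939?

289 hashes to 3; slot 3 is free → place at 3.
430 hashes to 1; slot 1 is free → place at 1.
939 hashes to 3; 3 taken → place at 4.
837 hashes to 5; slot 5 is free → place at 5.
909 hashes to 12; slot 12 is free → place at 12.
839 hashes to 7; slot 7 is free → place at 7.
Table: [., 430, ., 289, 939, 837, ., 839, ., ., ., ., 909]

4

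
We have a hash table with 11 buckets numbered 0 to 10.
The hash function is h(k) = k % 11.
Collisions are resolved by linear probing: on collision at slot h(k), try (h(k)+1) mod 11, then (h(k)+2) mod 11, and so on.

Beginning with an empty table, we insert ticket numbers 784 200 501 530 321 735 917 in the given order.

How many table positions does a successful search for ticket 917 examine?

784: h=3 -> slot 3
200: h=2 -> slot 2
501: h=6 -> slot 6
530: h=2, probe 2,3,4 -> slot 4
321: h=2, probe 2,3,4,5 -> slot 5
735: h=9 -> slot 9
917: h=4, probe 4,5,6,7 -> slot 7
Table: [_, _, 200, 784, 530, 321, 501, 917, _, 735, _]
Lookup 917: h=4, probe 4,5,6,7 → found at 7.

4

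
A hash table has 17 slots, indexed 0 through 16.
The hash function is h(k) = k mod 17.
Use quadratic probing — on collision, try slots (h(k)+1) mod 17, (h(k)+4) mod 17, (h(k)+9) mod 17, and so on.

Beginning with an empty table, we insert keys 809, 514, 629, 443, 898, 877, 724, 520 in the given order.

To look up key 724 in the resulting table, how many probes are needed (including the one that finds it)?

809 hashes to 10; slot 10 is free => place at 10.
514 hashes to 4; slot 4 is free => place at 4.
629 hashes to 0; slot 0 is free => place at 0.
443 hashes to 1; slot 1 is free => place at 1.
898 hashes to 14; slot 14 is free => place at 14.
877 hashes to 10; 10 taken => place at 11.
724 hashes to 10; 10,11,14 taken => place at 2.
520 hashes to 10; 10,11,14,2 taken => place at 9.
Table: [629, 443, 724, -, 514, -, -, -, -, 520, 809, 877, -, -, 898, -, -]
Lookup 724: h=10, probe 10,11,14,2 → found at 2.

4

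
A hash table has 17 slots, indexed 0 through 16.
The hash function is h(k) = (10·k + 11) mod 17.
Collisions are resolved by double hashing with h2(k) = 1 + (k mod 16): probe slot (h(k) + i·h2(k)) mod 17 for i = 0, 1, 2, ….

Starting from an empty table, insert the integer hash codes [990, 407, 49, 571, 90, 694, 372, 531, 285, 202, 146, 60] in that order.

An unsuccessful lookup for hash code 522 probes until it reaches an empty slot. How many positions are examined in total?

2

Insert 990: h=0, slot 0 empty => index 0.
Insert 407: h=1, slot 1 empty => index 1.
Insert 49: h=8, slot 8 empty => index 8.
Insert 571: h=9, slot 9 empty => index 9.
Insert 90: h=10, slot 10 empty => index 10.
Insert 694: h=15, slot 15 empty => index 15.
Insert 372: h=8, h2=5, slot 8 occupied => index 13.
Insert 531: h=0, h2=4, slot 0 occupied => index 4.
Insert 285: h=5, slot 5 empty => index 5.
Insert 202: h=8, h2=11, slot 8 occupied => index 2.
Insert 146: h=9, h2=3, slot 9 occupied => index 12.
Insert 60: h=16, slot 16 empty => index 16.
Table: [990, 407, 202, ∅, 531, 285, ∅, ∅, 49, 571, 90, ∅, 146, 372, ∅, 694, 60]
Lookup 522: h=12, h2=11, probe 12,6 → slot 6 empty, not found.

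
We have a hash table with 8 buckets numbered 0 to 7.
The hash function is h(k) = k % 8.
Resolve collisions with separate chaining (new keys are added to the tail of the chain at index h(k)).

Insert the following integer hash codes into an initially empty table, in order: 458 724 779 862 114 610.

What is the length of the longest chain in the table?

3

458 → bucket 2
724 → bucket 4
779 → bucket 3
862 → bucket 6
114 → bucket 2 (collision)
610 → bucket 2 (collision)
Final buckets:
0: -
1: -
2: 458 -> 114 -> 610
3: 779
4: 724
5: -
6: 862
7: -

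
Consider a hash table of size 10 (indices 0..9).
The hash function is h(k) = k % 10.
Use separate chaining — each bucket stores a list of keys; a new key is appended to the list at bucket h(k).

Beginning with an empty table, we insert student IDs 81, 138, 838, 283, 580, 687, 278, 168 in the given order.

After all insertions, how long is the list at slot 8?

Insert 81: h=1, bucket 1 empty -> new chain.
Insert 138: h=8, bucket 8 empty -> new chain.
Insert 838: h=8, bucket 8 nonempty -> append to chain.
Insert 283: h=3, bucket 3 empty -> new chain.
Insert 580: h=0, bucket 0 empty -> new chain.
Insert 687: h=7, bucket 7 empty -> new chain.
Insert 278: h=8, bucket 8 nonempty -> append to chain.
Insert 168: h=8, bucket 8 nonempty -> append to chain.
Final buckets:
0: 580
1: 81
2: -
3: 283
4: -
5: -
6: -
7: 687
8: 138 -> 838 -> 278 -> 168
9: -

4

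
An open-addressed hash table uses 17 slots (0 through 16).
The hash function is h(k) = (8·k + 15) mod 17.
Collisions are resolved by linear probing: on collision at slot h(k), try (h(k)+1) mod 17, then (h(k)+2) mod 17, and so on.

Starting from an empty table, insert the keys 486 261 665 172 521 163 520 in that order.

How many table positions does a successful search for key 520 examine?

4

486: h=10 => slot 10
261: h=12 => slot 12
665: h=14 => slot 14
172: h=14, probe 14,15 => slot 15
521: h=1 => slot 1
163: h=10, probe 10,11 => slot 11
520: h=10, probe 10,11,12,13 => slot 13
Table: [_, 521, _, _, _, _, _, _, _, _, 486, 163, 261, 520, 665, 172, _]
Lookup 520: h=10, probe 10,11,12,13 → found at 13.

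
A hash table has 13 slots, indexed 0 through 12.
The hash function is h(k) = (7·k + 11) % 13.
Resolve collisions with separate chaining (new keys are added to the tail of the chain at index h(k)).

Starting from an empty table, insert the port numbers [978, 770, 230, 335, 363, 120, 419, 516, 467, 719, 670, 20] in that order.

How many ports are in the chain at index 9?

978 → bucket 6
770 → bucket 6 (collision)
230 → bucket 9
335 → bucket 3
363 → bucket 4
120 → bucket 6 (collision)
419 → bucket 6 (collision)
516 → bucket 9 (collision)
467 → bucket 4 (collision)
719 → bucket 0
670 → bucket 8
20 → bucket 8 (collision)
Final buckets:
0: 719
1: ∅
2: ∅
3: 335
4: 363 -> 467
5: ∅
6: 978 -> 770 -> 120 -> 419
7: ∅
8: 670 -> 20
9: 230 -> 516
10: ∅
11: ∅
12: ∅

2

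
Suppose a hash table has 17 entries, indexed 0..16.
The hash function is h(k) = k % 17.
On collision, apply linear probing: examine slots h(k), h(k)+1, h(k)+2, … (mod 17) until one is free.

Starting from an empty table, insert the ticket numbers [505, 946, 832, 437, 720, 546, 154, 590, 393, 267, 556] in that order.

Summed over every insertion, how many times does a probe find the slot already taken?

Insert 505: h=12, slot 12 empty → index 12.
Insert 946: h=11, slot 11 empty → index 11.
Insert 832: h=16, slot 16 empty → index 16.
Insert 437: h=12, slot 12 occupied → index 13.
Insert 720: h=6, slot 6 empty → index 6.
Insert 546: h=2, slot 2 empty → index 2.
Insert 154: h=1, slot 1 empty → index 1.
Insert 590: h=12, slots 12,13 occupied → index 14.
Insert 393: h=2, slot 2 occupied → index 3.
Insert 267: h=12, slots 12,13,14 occupied → index 15.
Insert 556: h=12, slots 12,13,14,15,16 occupied → index 0.
Table: [556, 154, 546, 393, _, _, 720, _, _, _, _, 946, 505, 437, 590, 267, 832]

12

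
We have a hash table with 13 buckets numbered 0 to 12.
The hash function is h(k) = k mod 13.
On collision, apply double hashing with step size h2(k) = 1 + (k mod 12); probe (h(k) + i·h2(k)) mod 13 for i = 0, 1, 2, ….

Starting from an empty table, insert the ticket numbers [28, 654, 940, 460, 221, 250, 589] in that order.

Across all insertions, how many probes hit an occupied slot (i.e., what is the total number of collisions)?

28: h=2 -> slot 2
654: h=4 -> slot 4
940: h=4, h2=5, probe 4,9 -> slot 9
460: h=5 -> slot 5
221: h=0 -> slot 0
250: h=3 -> slot 3
589: h=4, h2=2, probe 4,6 -> slot 6
Table: [221, -, 28, 250, 654, 460, 589, -, -, 940, -, -, -]

2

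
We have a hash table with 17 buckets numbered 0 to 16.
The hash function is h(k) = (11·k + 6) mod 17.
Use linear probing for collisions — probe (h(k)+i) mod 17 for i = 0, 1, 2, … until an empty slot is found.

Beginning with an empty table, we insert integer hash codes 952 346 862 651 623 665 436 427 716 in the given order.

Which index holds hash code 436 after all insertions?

952 hashes to 6; slot 6 is free → place at 6.
346 hashes to 4; slot 4 is free → place at 4.
862 hashes to 2; slot 2 is free → place at 2.
651 hashes to 10; slot 10 is free → place at 10.
623 hashes to 8; slot 8 is free → place at 8.
665 hashes to 11; slot 11 is free → place at 11.
436 hashes to 8; 8 taken → place at 9.
427 hashes to 11; 11 taken → place at 12.
716 hashes to 11; 11,12 taken → place at 13.
Table: [—, —, 862, —, 346, —, 952, —, 623, 436, 651, 665, 427, 716, —, —, —]

9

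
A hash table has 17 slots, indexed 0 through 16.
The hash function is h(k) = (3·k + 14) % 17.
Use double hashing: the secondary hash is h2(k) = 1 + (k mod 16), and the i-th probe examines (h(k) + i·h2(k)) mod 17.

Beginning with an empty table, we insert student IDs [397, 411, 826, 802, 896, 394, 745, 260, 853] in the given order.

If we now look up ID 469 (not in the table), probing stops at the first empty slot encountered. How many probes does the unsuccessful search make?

Insert 397: h=15, slot 15 empty => index 15.
Insert 411: h=6, slot 6 empty => index 6.
Insert 826: h=10, slot 10 empty => index 10.
Insert 802: h=6, h2=3, slot 6 occupied => index 9.
Insert 896: h=16, slot 16 empty => index 16.
Insert 394: h=6, h2=11, slot 6 occupied => index 0.
Insert 745: h=5, slot 5 empty => index 5.
Insert 260: h=12, slot 12 empty => index 12.
Insert 853: h=6, h2=6, slots 6,12 occupied => index 1.
Table: [394, 853, ∅, ∅, ∅, 745, 411, ∅, ∅, 802, 826, ∅, 260, ∅, ∅, 397, 896]
Lookup 469: h=10, h2=6, probe 10,16,5,11 → slot 11 empty, not found.

4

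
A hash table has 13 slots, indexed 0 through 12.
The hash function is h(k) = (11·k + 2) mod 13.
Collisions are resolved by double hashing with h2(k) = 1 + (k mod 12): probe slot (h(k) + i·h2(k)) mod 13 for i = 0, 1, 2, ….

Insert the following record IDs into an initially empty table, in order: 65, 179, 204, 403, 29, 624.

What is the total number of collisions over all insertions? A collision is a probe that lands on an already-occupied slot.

3

65: h=2 => slot 2
179: h=8 => slot 8
204: h=10 => slot 10
403: h=2, h2=8, probe 2,10,5 => slot 5
29: h=9 => slot 9
624: h=2, h2=1, probe 2,3 => slot 3
Table: [., ., 65, 624, ., 403, ., ., 179, 29, 204, ., .]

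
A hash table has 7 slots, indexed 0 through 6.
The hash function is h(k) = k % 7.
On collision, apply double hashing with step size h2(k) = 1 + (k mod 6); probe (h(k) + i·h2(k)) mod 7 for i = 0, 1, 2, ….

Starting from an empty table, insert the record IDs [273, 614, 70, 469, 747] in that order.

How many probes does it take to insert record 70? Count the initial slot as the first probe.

Insert 273: h=0, slot 0 empty => index 0.
Insert 614: h=5, slot 5 empty => index 5.
Insert 70: h=0, h2=5, slots 0,5 occupied => index 3.
Insert 469: h=0, h2=2, slot 0 occupied => index 2.
Insert 747: h=5, h2=4, slots 5,2 occupied => index 6.
Table: [273, -, 469, 70, -, 614, 747]

3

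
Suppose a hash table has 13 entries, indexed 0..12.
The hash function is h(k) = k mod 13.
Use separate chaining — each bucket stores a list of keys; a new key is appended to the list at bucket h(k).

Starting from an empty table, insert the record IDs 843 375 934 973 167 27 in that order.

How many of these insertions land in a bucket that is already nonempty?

843 → bucket 11
375 → bucket 11 (collision)
934 → bucket 11 (collision)
973 → bucket 11 (collision)
167 → bucket 11 (collision)
27 → bucket 1
Final buckets:
0: _
1: 27
2: _
3: _
4: _
5: _
6: _
7: _
8: _
9: _
10: _
11: 843 -> 375 -> 934 -> 973 -> 167
12: _

4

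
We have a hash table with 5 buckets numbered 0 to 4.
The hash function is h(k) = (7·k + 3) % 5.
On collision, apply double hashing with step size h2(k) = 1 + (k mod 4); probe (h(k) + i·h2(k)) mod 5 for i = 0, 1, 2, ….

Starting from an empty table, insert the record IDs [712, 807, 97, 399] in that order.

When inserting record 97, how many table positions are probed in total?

712 hashes to 2; slot 2 is free -> place at 2.
807 hashes to 2, h2=4; 2 taken -> place at 1.
97 hashes to 2, h2=2; 2 taken -> place at 4.
399 hashes to 1, h2=4; 1 taken -> place at 0.
Table: [399, 807, 712, _, 97]

2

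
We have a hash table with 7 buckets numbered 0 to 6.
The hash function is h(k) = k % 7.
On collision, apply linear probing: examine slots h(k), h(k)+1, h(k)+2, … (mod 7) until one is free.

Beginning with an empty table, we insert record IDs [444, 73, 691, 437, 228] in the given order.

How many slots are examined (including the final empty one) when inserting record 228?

Insert 444: h=3, slot 3 empty → index 3.
Insert 73: h=3, slot 3 occupied → index 4.
Insert 691: h=5, slot 5 empty → index 5.
Insert 437: h=3, slots 3,4,5 occupied → index 6.
Insert 228: h=4, slots 4,5,6 occupied → index 0.
Table: [228, —, —, 444, 73, 691, 437]

4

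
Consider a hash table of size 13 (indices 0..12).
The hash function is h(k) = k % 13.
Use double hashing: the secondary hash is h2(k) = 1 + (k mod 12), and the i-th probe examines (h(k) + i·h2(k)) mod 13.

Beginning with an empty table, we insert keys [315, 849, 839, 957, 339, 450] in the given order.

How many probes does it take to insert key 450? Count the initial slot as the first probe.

2

315 hashes to 3; slot 3 is free → place at 3.
849 hashes to 4; slot 4 is free → place at 4.
839 hashes to 7; slot 7 is free → place at 7.
957 hashes to 8; slot 8 is free → place at 8.
339 hashes to 1; slot 1 is free → place at 1.
450 hashes to 8, h2=7; 8 taken → place at 2.
Table: [_, 339, 450, 315, 849, _, _, 839, 957, _, _, _, _]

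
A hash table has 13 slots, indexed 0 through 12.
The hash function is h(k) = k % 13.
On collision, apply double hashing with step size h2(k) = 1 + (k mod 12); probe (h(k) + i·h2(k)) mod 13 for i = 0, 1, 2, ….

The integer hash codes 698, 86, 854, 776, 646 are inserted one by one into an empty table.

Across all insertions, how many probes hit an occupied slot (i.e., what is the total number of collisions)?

3

698 hashes to 9; slot 9 is free → place at 9.
86 hashes to 8; slot 8 is free → place at 8.
854 hashes to 9, h2=3; 9 taken → place at 12.
776 hashes to 9, h2=9; 9 taken → place at 5.
646 hashes to 9, h2=11; 9 taken → place at 7.
Table: [-, -, -, -, -, 776, -, 646, 86, 698, -, -, 854]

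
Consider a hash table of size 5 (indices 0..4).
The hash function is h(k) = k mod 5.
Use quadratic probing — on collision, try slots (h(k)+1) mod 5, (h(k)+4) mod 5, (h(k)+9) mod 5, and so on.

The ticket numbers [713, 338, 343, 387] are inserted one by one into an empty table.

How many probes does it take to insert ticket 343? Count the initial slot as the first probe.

Insert 713: h=3, slot 3 empty -> index 3.
Insert 338: h=3, slot 3 occupied -> index 4.
Insert 343: h=3, slots 3,4 occupied -> index 2.
Insert 387: h=2, slots 2,3 occupied -> index 1.
Table: [—, 387, 343, 713, 338]

3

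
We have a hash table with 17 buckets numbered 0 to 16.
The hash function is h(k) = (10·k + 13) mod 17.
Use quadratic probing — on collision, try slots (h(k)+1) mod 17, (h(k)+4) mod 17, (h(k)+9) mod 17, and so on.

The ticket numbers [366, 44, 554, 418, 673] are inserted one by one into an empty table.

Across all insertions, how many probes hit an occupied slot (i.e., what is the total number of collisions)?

6

366: h=1 => slot 1
44: h=11 => slot 11
554: h=11, probe 11,12 => slot 12
418: h=11, probe 11,12,15 => slot 15
673: h=11, probe 11,12,15,3 => slot 3
Table: [-, 366, -, 673, -, -, -, -, -, -, -, 44, 554, -, -, 418, -]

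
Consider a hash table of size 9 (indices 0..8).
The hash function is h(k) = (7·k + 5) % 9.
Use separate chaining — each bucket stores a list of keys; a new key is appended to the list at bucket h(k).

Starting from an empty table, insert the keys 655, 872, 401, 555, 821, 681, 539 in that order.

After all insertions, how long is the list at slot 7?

655 -> bucket 0
872 -> bucket 7
401 -> bucket 4
555 -> bucket 2
821 -> bucket 1
681 -> bucket 2 (collision)
539 -> bucket 7 (collision)
Final buckets:
0: 655
1: 821
2: 555 -> 681
3: .
4: 401
5: .
6: .
7: 872 -> 539
8: .

2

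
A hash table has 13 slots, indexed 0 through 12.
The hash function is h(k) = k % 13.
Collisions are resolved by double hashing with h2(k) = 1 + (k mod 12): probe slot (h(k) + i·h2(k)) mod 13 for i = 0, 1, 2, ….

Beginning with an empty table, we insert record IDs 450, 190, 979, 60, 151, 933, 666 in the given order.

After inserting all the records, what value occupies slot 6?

190

Insert 450: h=8, slot 8 empty => index 8.
Insert 190: h=8, h2=11, slot 8 occupied => index 6.
Insert 979: h=4, slot 4 empty => index 4.
Insert 60: h=8, h2=1, slot 8 occupied => index 9.
Insert 151: h=8, h2=8, slot 8 occupied => index 3.
Insert 933: h=10, slot 10 empty => index 10.
Insert 666: h=3, h2=7, slots 3,10,4 occupied => index 11.
Table: [-, -, -, 151, 979, -, 190, -, 450, 60, 933, 666, -]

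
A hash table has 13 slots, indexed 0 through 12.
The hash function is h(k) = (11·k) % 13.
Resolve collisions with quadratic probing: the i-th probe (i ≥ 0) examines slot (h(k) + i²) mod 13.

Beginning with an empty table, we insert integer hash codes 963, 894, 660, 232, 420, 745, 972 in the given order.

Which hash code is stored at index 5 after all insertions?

420

Insert 963: h=11, slot 11 empty → index 11.
Insert 894: h=6, slot 6 empty → index 6.
Insert 660: h=6, slot 6 occupied → index 7.
Insert 232: h=4, slot 4 empty → index 4.
Insert 420: h=5, slot 5 empty → index 5.
Insert 745: h=5, slots 5,6 occupied → index 9.
Insert 972: h=6, slots 6,7 occupied → index 10.
Table: [-, -, -, -, 232, 420, 894, 660, -, 745, 972, 963, -]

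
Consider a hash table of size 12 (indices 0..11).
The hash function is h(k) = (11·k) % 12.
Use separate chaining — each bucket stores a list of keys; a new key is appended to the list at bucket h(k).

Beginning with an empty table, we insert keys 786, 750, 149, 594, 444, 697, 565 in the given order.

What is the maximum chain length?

3

786 → bucket 6
750 → bucket 6 (collision)
149 → bucket 7
594 → bucket 6 (collision)
444 → bucket 0
697 → bucket 11
565 → bucket 11 (collision)
Final buckets:
0: 444
1: ∅
2: ∅
3: ∅
4: ∅
5: ∅
6: 786 -> 750 -> 594
7: 149
8: ∅
9: ∅
10: ∅
11: 697 -> 565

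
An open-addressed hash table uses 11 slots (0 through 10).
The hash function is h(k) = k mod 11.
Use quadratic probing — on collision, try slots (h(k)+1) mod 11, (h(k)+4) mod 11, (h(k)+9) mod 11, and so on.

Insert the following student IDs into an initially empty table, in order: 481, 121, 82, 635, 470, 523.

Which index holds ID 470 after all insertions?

Insert 481: h=8, slot 8 empty → index 8.
Insert 121: h=0, slot 0 empty → index 0.
Insert 82: h=5, slot 5 empty → index 5.
Insert 635: h=8, slot 8 occupied → index 9.
Insert 470: h=8, slots 8,9 occupied → index 1.
Insert 523: h=6, slot 6 empty → index 6.
Table: [121, 470, ∅, ∅, ∅, 82, 523, ∅, 481, 635, ∅]

1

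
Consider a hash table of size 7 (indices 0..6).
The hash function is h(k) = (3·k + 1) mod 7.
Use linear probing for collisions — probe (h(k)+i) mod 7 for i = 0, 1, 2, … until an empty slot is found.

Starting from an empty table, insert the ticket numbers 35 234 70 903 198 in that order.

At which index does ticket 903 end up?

4

35 hashes to 1; slot 1 is free => place at 1.
234 hashes to 3; slot 3 is free => place at 3.
70 hashes to 1; 1 taken => place at 2.
903 hashes to 1; 1,2,3 taken => place at 4.
198 hashes to 0; slot 0 is free => place at 0.
Table: [198, 35, 70, 234, 903, —, —]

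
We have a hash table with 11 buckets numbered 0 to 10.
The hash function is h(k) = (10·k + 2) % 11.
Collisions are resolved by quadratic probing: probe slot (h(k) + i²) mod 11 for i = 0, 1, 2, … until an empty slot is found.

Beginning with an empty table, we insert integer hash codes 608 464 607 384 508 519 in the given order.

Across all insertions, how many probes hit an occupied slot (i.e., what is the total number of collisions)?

Insert 608: h=10, slot 10 empty -> index 10.
Insert 464: h=0, slot 0 empty -> index 0.
Insert 607: h=0, slot 0 occupied -> index 1.
Insert 384: h=3, slot 3 empty -> index 3.
Insert 508: h=0, slots 0,1 occupied -> index 4.
Insert 519: h=0, slots 0,1,4 occupied -> index 9.
Table: [464, 607, ., 384, 508, ., ., ., ., 519, 608]

6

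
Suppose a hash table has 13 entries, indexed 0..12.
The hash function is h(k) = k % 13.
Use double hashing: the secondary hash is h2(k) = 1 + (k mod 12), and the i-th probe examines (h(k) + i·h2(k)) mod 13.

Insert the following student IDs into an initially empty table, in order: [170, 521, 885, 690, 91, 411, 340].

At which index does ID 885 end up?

170: h=1 -> slot 1
521: h=1, h2=6, probe 1,7 -> slot 7
885: h=1, h2=10, probe 1,11 -> slot 11
690: h=1, h2=7, probe 1,8 -> slot 8
91: h=0 -> slot 0
411: h=8, h2=4, probe 8,12 -> slot 12
340: h=2 -> slot 2
Table: [91, 170, 340, —, —, —, —, 521, 690, —, —, 885, 411]

11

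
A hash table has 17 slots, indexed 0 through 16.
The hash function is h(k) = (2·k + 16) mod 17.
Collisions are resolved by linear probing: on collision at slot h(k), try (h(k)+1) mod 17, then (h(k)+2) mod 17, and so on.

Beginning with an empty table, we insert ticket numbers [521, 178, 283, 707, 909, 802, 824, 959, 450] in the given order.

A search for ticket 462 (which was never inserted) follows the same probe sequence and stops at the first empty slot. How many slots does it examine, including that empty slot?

3

521: h=4 => slot 4
178: h=15 => slot 15
283: h=4, probe 4,5 => slot 5
707: h=2 => slot 2
909: h=15, probe 15,16 => slot 16
802: h=5, probe 5,6 => slot 6
824: h=15, probe 15,16,0 => slot 0
959: h=13 => slot 13
450: h=15, probe 15,16,0,1 => slot 1
Table: [824, 450, 707, ., 521, 283, 802, ., ., ., ., ., ., 959, ., 178, 909]
Lookup 462: h=5, probe 5,6,7 → slot 7 empty, not found.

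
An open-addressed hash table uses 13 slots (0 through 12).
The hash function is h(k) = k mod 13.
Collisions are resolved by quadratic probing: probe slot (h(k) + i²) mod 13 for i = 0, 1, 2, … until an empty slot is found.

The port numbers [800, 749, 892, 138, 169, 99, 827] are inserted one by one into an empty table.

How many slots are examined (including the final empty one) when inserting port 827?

5

Insert 800: h=7, slot 7 empty -> index 7.
Insert 749: h=8, slot 8 empty -> index 8.
Insert 892: h=8, slot 8 occupied -> index 9.
Insert 138: h=8, slots 8,9 occupied -> index 12.
Insert 169: h=0, slot 0 empty -> index 0.
Insert 99: h=8, slots 8,9,12 occupied -> index 4.
Insert 827: h=8, slots 8,9,12,4 occupied -> index 11.
Table: [169, —, —, —, 99, —, —, 800, 749, 892, —, 827, 138]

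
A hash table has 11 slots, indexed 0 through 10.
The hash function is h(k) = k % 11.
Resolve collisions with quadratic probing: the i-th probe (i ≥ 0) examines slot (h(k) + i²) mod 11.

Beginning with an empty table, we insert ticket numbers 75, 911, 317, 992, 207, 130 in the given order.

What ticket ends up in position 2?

75 hashes to 9; slot 9 is free → place at 9.
911 hashes to 9; 9 taken → place at 10.
317 hashes to 9; 9,10 taken → place at 2.
992 hashes to 2; 2 taken → place at 3.
207 hashes to 9; 9,10,2 taken → place at 7.
130 hashes to 9; 9,10,2,7,3 taken → place at 1.
Table: [-, 130, 317, 992, -, -, -, 207, -, 75, 911]

317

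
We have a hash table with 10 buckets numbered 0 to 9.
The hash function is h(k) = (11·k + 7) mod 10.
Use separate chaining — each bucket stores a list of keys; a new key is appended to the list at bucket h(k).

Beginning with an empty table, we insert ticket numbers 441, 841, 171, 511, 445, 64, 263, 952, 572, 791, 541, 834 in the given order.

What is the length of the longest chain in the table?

441 -> bucket 8
841 -> bucket 8 (collision)
171 -> bucket 8 (collision)
511 -> bucket 8 (collision)
445 -> bucket 2
64 -> bucket 1
263 -> bucket 0
952 -> bucket 9
572 -> bucket 9 (collision)
791 -> bucket 8 (collision)
541 -> bucket 8 (collision)
834 -> bucket 1 (collision)
Final buckets:
0: 263
1: 64 -> 834
2: 445
3: .
4: .
5: .
6: .
7: .
8: 441 -> 841 -> 171 -> 511 -> 791 -> 541
9: 952 -> 572

6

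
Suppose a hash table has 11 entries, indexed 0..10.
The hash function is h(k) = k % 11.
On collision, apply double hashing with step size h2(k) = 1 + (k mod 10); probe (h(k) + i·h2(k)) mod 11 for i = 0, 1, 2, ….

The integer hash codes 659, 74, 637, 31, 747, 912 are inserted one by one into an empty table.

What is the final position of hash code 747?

4

Insert 659: h=10, slot 10 empty → index 10.
Insert 74: h=8, slot 8 empty → index 8.
Insert 637: h=10, h2=8, slot 10 occupied → index 7.
Insert 31: h=9, slot 9 empty → index 9.
Insert 747: h=10, h2=8, slots 10,7 occupied → index 4.
Insert 912: h=10, h2=3, slot 10 occupied → index 2.
Table: [—, —, 912, —, 747, —, —, 637, 74, 31, 659]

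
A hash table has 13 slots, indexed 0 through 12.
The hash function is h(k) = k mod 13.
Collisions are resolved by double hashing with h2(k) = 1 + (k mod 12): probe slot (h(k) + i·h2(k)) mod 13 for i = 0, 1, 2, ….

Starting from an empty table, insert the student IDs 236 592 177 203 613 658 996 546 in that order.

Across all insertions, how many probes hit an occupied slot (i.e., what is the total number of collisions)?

10

236 hashes to 2; slot 2 is free → place at 2.
592 hashes to 7; slot 7 is free → place at 7.
177 hashes to 8; slot 8 is free → place at 8.
203 hashes to 8, h2=12; 8,7 taken → place at 6.
613 hashes to 2, h2=2; 2 taken → place at 4.
658 hashes to 8, h2=11; 8,6,4,2 taken → place at 0.
996 hashes to 8, h2=1; 8 taken → place at 9.
546 hashes to 0, h2=7; 0,7 taken → place at 1.
Table: [658, 546, 236, ∅, 613, ∅, 203, 592, 177, 996, ∅, ∅, ∅]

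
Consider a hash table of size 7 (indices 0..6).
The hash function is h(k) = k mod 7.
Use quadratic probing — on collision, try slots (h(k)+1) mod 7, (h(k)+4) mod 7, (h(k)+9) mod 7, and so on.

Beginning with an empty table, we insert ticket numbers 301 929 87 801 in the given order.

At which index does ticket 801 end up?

4

301: h=0 -> slot 0
929: h=5 -> slot 5
87: h=3 -> slot 3
801: h=3, probe 3,4 -> slot 4
Table: [301, ∅, ∅, 87, 801, 929, ∅]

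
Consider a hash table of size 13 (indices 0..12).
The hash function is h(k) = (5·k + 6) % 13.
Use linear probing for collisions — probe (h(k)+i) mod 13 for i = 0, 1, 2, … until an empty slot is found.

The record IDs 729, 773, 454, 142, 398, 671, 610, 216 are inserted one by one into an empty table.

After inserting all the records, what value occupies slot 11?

729: h=11 -> slot 11
773: h=10 -> slot 10
454: h=1 -> slot 1
142: h=1, probe 1,2 -> slot 2
398: h=7 -> slot 7
671: h=7, probe 7,8 -> slot 8
610: h=1, probe 1,2,3 -> slot 3
216: h=7, probe 7,8,9 -> slot 9
Table: [., 454, 142, 610, ., ., ., 398, 671, 216, 773, 729, .]

729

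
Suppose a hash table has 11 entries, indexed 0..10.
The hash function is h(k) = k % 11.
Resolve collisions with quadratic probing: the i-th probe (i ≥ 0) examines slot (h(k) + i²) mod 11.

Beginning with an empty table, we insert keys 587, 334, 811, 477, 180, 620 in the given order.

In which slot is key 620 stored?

587: h=4 -> slot 4
334: h=4, probe 4,5 -> slot 5
811: h=8 -> slot 8
477: h=4, probe 4,5,8,2 -> slot 2
180: h=4, probe 4,5,8,2,9 -> slot 9
620: h=4, probe 4,5,8,2,9,7 -> slot 7
Table: [-, -, 477, -, 587, 334, -, 620, 811, 180, -]

7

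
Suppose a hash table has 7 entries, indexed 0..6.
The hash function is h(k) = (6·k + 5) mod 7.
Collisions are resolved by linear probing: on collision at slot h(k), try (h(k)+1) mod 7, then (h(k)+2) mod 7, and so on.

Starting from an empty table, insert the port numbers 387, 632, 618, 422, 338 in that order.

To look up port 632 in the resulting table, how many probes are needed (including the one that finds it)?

387 hashes to 3; slot 3 is free → place at 3.
632 hashes to 3; 3 taken → place at 4.
618 hashes to 3; 3,4 taken → place at 5.
422 hashes to 3; 3,4,5 taken → place at 6.
338 hashes to 3; 3,4,5,6 taken → place at 0.
Table: [338, ∅, ∅, 387, 632, 618, 422]
Lookup 632: h=3, probe 3,4 → found at 4.

2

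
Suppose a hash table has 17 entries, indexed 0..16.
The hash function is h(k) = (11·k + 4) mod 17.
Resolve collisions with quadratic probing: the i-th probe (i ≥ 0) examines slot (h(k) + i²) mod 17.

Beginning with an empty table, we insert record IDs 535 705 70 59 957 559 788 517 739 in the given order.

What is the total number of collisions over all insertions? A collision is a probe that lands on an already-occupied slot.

9

535 hashes to 7; slot 7 is free → place at 7.
705 hashes to 7; 7 taken → place at 8.
70 hashes to 9; slot 9 is free → place at 9.
59 hashes to 7; 7,8 taken → place at 11.
957 hashes to 8; 8,9 taken → place at 12.
559 hashes to 16; slot 16 is free → place at 16.
788 hashes to 2; slot 2 is free → place at 2.
517 hashes to 13; slot 13 is free → place at 13.
739 hashes to 7; 7,8,11,16 taken → place at 6.
Table: [∅, ∅, 788, ∅, ∅, ∅, 739, 535, 705, 70, ∅, 59, 957, 517, ∅, ∅, 559]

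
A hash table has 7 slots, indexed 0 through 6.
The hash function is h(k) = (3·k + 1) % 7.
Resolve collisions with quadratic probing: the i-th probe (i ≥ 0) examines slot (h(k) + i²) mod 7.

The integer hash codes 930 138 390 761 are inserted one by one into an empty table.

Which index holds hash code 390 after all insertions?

3

Insert 930: h=5, slot 5 empty -> index 5.
Insert 138: h=2, slot 2 empty -> index 2.
Insert 390: h=2, slot 2 occupied -> index 3.
Insert 761: h=2, slots 2,3 occupied -> index 6.
Table: [., ., 138, 390, ., 930, 761]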